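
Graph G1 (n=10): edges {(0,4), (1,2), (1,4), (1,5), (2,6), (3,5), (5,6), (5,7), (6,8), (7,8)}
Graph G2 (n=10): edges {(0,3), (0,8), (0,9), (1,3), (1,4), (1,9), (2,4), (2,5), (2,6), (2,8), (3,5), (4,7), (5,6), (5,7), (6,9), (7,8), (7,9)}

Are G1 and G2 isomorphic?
No, not isomorphic

The graphs are NOT isomorphic.

Connected components of G1: 2 component(s) with vertex sets [[9], [0, 1, 2, 3, 4, 5, 6, 7, 8]], sizes [1, 9].
Connected components of G2: 1 component(s) with vertex sets [[0, 1, 2, 3, 4, 5, 6, 7, 8, 9]], sizes [10].
The number of connected components (and the multiset of component sizes) is an isomorphism invariant — an isomorphism maps each component of G1 bijectively onto a component of G2. Since G1 has 2 component(s) and G2 has 1, they cannot be isomorphic.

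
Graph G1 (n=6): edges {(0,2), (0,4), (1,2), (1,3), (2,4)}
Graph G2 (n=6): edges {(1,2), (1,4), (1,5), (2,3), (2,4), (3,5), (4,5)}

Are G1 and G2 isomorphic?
No, not isomorphic

The graphs are NOT isomorphic.

Degrees in G1: deg(0)=2, deg(1)=2, deg(2)=3, deg(3)=1, deg(4)=2, deg(5)=0.
Sorted degree sequence of G1: [3, 2, 2, 2, 1, 0].
Degrees in G2: deg(0)=0, deg(1)=3, deg(2)=3, deg(3)=2, deg(4)=3, deg(5)=3.
Sorted degree sequence of G2: [3, 3, 3, 3, 2, 0].
The (sorted) degree sequence is an isomorphism invariant, so since G1 and G2 have different degree sequences they cannot be isomorphic.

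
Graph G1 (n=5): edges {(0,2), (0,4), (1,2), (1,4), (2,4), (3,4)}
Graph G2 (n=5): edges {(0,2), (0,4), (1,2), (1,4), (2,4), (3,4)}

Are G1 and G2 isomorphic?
Yes, isomorphic

The graphs are isomorphic.
One valid mapping φ: V(G1) → V(G2): 0→0, 1→1, 2→2, 3→3, 4→4

Verify φ preserves adjacency — for each edge of G1, its image is an edge of G2:
  (0,2) → (φ(0),φ(2)) = (0,2) ∈ E(G2) ✓
  (0,4) → (φ(0),φ(4)) = (0,4) ∈ E(G2) ✓
  (1,2) → (φ(1),φ(2)) = (1,2) ∈ E(G2) ✓
  (1,4) → (φ(1),φ(4)) = (1,4) ∈ E(G2) ✓
  (2,4) → (φ(2),φ(4)) = (2,4) ∈ E(G2) ✓
  (3,4) → (φ(3),φ(4)) = (3,4) ∈ E(G2) ✓
All 6 edges of G1 map to edges of G2, and |E(G1)| = |E(G2)| = 6, so φ is a bijection on edges as well as vertices. Hence G1 ≅ G2.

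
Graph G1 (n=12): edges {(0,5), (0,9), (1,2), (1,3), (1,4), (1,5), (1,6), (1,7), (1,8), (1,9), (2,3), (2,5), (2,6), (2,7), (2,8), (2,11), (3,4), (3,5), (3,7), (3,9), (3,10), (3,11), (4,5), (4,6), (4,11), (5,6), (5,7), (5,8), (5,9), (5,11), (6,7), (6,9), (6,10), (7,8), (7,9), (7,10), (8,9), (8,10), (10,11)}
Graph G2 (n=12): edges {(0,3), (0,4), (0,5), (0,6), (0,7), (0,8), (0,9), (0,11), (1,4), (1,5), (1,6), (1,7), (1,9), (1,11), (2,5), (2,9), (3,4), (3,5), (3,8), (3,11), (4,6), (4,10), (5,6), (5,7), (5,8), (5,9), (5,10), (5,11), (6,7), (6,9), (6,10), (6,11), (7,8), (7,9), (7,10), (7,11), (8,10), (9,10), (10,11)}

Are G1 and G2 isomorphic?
Yes, isomorphic

The graphs are isomorphic.
One valid mapping φ: V(G1) → V(G2): 0→2, 1→7, 2→11, 3→0, 4→8, 5→5, 6→10, 7→6, 8→1, 9→9, 10→4, 11→3

Verify φ preserves adjacency — for each edge of G1, its image is an edge of G2:
  (0,5) → (φ(0),φ(5)) = (2,5) ∈ E(G2) ✓
  (0,9) → (φ(0),φ(9)) = (2,9) ∈ E(G2) ✓
  (1,2) → (φ(1),φ(2)) = (7,11) ∈ E(G2) ✓
  (1,3) → (φ(1),φ(3)) = (0,7) ∈ E(G2) ✓
  (1,4) → (φ(1),φ(4)) = (7,8) ∈ E(G2) ✓
  (1,5) → (φ(1),φ(5)) = (5,7) ∈ E(G2) ✓
  (1,6) → (φ(1),φ(6)) = (7,10) ∈ E(G2) ✓
  (1,7) → (φ(1),φ(7)) = (6,7) ∈ E(G2) ✓
  (1,8) → (φ(1),φ(8)) = (1,7) ∈ E(G2) ✓
  (1,9) → (φ(1),φ(9)) = (7,9) ∈ E(G2) ✓
  (2,3) → (φ(2),φ(3)) = (0,11) ∈ E(G2) ✓
  (2,5) → (φ(2),φ(5)) = (5,11) ∈ E(G2) ✓
  (2,6) → (φ(2),φ(6)) = (10,11) ∈ E(G2) ✓
  (2,7) → (φ(2),φ(7)) = (6,11) ∈ E(G2) ✓
  (2,8) → (φ(2),φ(8)) = (1,11) ∈ E(G2) ✓
  (2,11) → (φ(2),φ(11)) = (3,11) ∈ E(G2) ✓
  (3,4) → (φ(3),φ(4)) = (0,8) ∈ E(G2) ✓
  (3,5) → (φ(3),φ(5)) = (0,5) ∈ E(G2) ✓
  (3,7) → (φ(3),φ(7)) = (0,6) ∈ E(G2) ✓
  (3,9) → (φ(3),φ(9)) = (0,9) ∈ E(G2) ✓
  (3,10) → (φ(3),φ(10)) = (0,4) ∈ E(G2) ✓
  (3,11) → (φ(3),φ(11)) = (0,3) ∈ E(G2) ✓
  (4,5) → (φ(4),φ(5)) = (5,8) ∈ E(G2) ✓
  (4,6) → (φ(4),φ(6)) = (8,10) ∈ E(G2) ✓
  (4,11) → (φ(4),φ(11)) = (3,8) ∈ E(G2) ✓
  (5,6) → (φ(5),φ(6)) = (5,10) ∈ E(G2) ✓
  (5,7) → (φ(5),φ(7)) = (5,6) ∈ E(G2) ✓
  (5,8) → (φ(5),φ(8)) = (1,5) ∈ E(G2) ✓
  (5,9) → (φ(5),φ(9)) = (5,9) ∈ E(G2) ✓
  (5,11) → (φ(5),φ(11)) = (3,5) ∈ E(G2) ✓
  (6,7) → (φ(6),φ(7)) = (6,10) ∈ E(G2) ✓
  (6,9) → (φ(6),φ(9)) = (9,10) ∈ E(G2) ✓
  (6,10) → (φ(6),φ(10)) = (4,10) ∈ E(G2) ✓
  (7,8) → (φ(7),φ(8)) = (1,6) ∈ E(G2) ✓
  (7,9) → (φ(7),φ(9)) = (6,9) ∈ E(G2) ✓
  (7,10) → (φ(7),φ(10)) = (4,6) ∈ E(G2) ✓
  (8,9) → (φ(8),φ(9)) = (1,9) ∈ E(G2) ✓
  (8,10) → (φ(8),φ(10)) = (1,4) ∈ E(G2) ✓
  (10,11) → (φ(10),φ(11)) = (3,4) ∈ E(G2) ✓
All 39 edges of G1 map to edges of G2, and |E(G1)| = |E(G2)| = 39, so φ is a bijection on edges as well as vertices. Hence G1 ≅ G2.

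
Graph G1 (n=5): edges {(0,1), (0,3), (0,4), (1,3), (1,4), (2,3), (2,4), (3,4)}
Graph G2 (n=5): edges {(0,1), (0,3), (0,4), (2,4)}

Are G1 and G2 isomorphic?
No, not isomorphic

The graphs are NOT isomorphic.

Degrees in G1: deg(0)=3, deg(1)=3, deg(2)=2, deg(3)=4, deg(4)=4.
Sorted degree sequence of G1: [4, 4, 3, 3, 2].
Degrees in G2: deg(0)=3, deg(1)=1, deg(2)=1, deg(3)=1, deg(4)=2.
Sorted degree sequence of G2: [3, 2, 1, 1, 1].
The (sorted) degree sequence is an isomorphism invariant, so since G1 and G2 have different degree sequences they cannot be isomorphic.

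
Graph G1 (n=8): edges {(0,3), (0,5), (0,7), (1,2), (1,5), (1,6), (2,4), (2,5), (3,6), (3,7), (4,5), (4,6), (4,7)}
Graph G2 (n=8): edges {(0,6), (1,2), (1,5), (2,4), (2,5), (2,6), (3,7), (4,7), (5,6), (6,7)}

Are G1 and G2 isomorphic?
No, not isomorphic

The graphs are NOT isomorphic.

Counting triangles (3-cliques): G1 has 3, G2 has 2.
Triangle count is an isomorphism invariant, so differing triangle counts rule out isomorphism.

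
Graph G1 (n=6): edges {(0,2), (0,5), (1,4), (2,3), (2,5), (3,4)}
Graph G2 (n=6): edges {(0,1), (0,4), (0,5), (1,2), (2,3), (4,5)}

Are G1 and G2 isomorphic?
Yes, isomorphic

The graphs are isomorphic.
One valid mapping φ: V(G1) → V(G2): 0→4, 1→3, 2→0, 3→1, 4→2, 5→5

Verify φ preserves adjacency — for each edge of G1, its image is an edge of G2:
  (0,2) → (φ(0),φ(2)) = (0,4) ∈ E(G2) ✓
  (0,5) → (φ(0),φ(5)) = (4,5) ∈ E(G2) ✓
  (1,4) → (φ(1),φ(4)) = (2,3) ∈ E(G2) ✓
  (2,3) → (φ(2),φ(3)) = (0,1) ∈ E(G2) ✓
  (2,5) → (φ(2),φ(5)) = (0,5) ∈ E(G2) ✓
  (3,4) → (φ(3),φ(4)) = (1,2) ∈ E(G2) ✓
All 6 edges of G1 map to edges of G2, and |E(G1)| = |E(G2)| = 6, so φ is a bijection on edges as well as vertices. Hence G1 ≅ G2.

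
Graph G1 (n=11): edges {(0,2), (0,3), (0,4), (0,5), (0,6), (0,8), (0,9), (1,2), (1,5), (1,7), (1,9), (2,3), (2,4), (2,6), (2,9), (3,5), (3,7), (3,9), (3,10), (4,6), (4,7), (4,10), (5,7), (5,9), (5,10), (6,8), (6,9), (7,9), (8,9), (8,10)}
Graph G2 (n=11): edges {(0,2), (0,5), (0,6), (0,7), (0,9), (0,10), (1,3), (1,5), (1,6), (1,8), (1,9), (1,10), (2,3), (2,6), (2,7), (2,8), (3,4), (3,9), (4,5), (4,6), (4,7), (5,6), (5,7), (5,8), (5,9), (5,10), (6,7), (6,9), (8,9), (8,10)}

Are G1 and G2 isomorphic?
Yes, isomorphic

The graphs are isomorphic.
One valid mapping φ: V(G1) → V(G2): 0→6, 1→10, 2→0, 3→9, 4→2, 5→1, 6→7, 7→8, 8→4, 9→5, 10→3

Verify φ preserves adjacency — for each edge of G1, its image is an edge of G2:
  (0,2) → (φ(0),φ(2)) = (0,6) ∈ E(G2) ✓
  (0,3) → (φ(0),φ(3)) = (6,9) ∈ E(G2) ✓
  (0,4) → (φ(0),φ(4)) = (2,6) ∈ E(G2) ✓
  (0,5) → (φ(0),φ(5)) = (1,6) ∈ E(G2) ✓
  (0,6) → (φ(0),φ(6)) = (6,7) ∈ E(G2) ✓
  (0,8) → (φ(0),φ(8)) = (4,6) ∈ E(G2) ✓
  (0,9) → (φ(0),φ(9)) = (5,6) ∈ E(G2) ✓
  (1,2) → (φ(1),φ(2)) = (0,10) ∈ E(G2) ✓
  (1,5) → (φ(1),φ(5)) = (1,10) ∈ E(G2) ✓
  (1,7) → (φ(1),φ(7)) = (8,10) ∈ E(G2) ✓
  (1,9) → (φ(1),φ(9)) = (5,10) ∈ E(G2) ✓
  (2,3) → (φ(2),φ(3)) = (0,9) ∈ E(G2) ✓
  (2,4) → (φ(2),φ(4)) = (0,2) ∈ E(G2) ✓
  (2,6) → (φ(2),φ(6)) = (0,7) ∈ E(G2) ✓
  (2,9) → (φ(2),φ(9)) = (0,5) ∈ E(G2) ✓
  (3,5) → (φ(3),φ(5)) = (1,9) ∈ E(G2) ✓
  (3,7) → (φ(3),φ(7)) = (8,9) ∈ E(G2) ✓
  (3,9) → (φ(3),φ(9)) = (5,9) ∈ E(G2) ✓
  (3,10) → (φ(3),φ(10)) = (3,9) ∈ E(G2) ✓
  (4,6) → (φ(4),φ(6)) = (2,7) ∈ E(G2) ✓
  (4,7) → (φ(4),φ(7)) = (2,8) ∈ E(G2) ✓
  (4,10) → (φ(4),φ(10)) = (2,3) ∈ E(G2) ✓
  (5,7) → (φ(5),φ(7)) = (1,8) ∈ E(G2) ✓
  (5,9) → (φ(5),φ(9)) = (1,5) ∈ E(G2) ✓
  (5,10) → (φ(5),φ(10)) = (1,3) ∈ E(G2) ✓
  (6,8) → (φ(6),φ(8)) = (4,7) ∈ E(G2) ✓
  (6,9) → (φ(6),φ(9)) = (5,7) ∈ E(G2) ✓
  (7,9) → (φ(7),φ(9)) = (5,8) ∈ E(G2) ✓
  (8,9) → (φ(8),φ(9)) = (4,5) ∈ E(G2) ✓
  (8,10) → (φ(8),φ(10)) = (3,4) ∈ E(G2) ✓
All 30 edges of G1 map to edges of G2, and |E(G1)| = |E(G2)| = 30, so φ is a bijection on edges as well as vertices. Hence G1 ≅ G2.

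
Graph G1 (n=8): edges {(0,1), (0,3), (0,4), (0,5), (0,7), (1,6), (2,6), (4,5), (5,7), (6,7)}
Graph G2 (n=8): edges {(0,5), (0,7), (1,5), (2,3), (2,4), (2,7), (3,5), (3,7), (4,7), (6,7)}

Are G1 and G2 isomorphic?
Yes, isomorphic

The graphs are isomorphic.
One valid mapping φ: V(G1) → V(G2): 0→7, 1→0, 2→1, 3→6, 4→4, 5→2, 6→5, 7→3

Verify φ preserves adjacency — for each edge of G1, its image is an edge of G2:
  (0,1) → (φ(0),φ(1)) = (0,7) ∈ E(G2) ✓
  (0,3) → (φ(0),φ(3)) = (6,7) ∈ E(G2) ✓
  (0,4) → (φ(0),φ(4)) = (4,7) ∈ E(G2) ✓
  (0,5) → (φ(0),φ(5)) = (2,7) ∈ E(G2) ✓
  (0,7) → (φ(0),φ(7)) = (3,7) ∈ E(G2) ✓
  (1,6) → (φ(1),φ(6)) = (0,5) ∈ E(G2) ✓
  (2,6) → (φ(2),φ(6)) = (1,5) ∈ E(G2) ✓
  (4,5) → (φ(4),φ(5)) = (2,4) ∈ E(G2) ✓
  (5,7) → (φ(5),φ(7)) = (2,3) ∈ E(G2) ✓
  (6,7) → (φ(6),φ(7)) = (3,5) ∈ E(G2) ✓
All 10 edges of G1 map to edges of G2, and |E(G1)| = |E(G2)| = 10, so φ is a bijection on edges as well as vertices. Hence G1 ≅ G2.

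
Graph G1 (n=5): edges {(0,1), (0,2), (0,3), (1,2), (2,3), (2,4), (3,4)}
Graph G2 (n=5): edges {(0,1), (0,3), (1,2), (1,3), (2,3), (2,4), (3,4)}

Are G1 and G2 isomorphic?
Yes, isomorphic

The graphs are isomorphic.
One valid mapping φ: V(G1) → V(G2): 0→1, 1→0, 2→3, 3→2, 4→4

Verify φ preserves adjacency — for each edge of G1, its image is an edge of G2:
  (0,1) → (φ(0),φ(1)) = (0,1) ∈ E(G2) ✓
  (0,2) → (φ(0),φ(2)) = (1,3) ∈ E(G2) ✓
  (0,3) → (φ(0),φ(3)) = (1,2) ∈ E(G2) ✓
  (1,2) → (φ(1),φ(2)) = (0,3) ∈ E(G2) ✓
  (2,3) → (φ(2),φ(3)) = (2,3) ∈ E(G2) ✓
  (2,4) → (φ(2),φ(4)) = (3,4) ∈ E(G2) ✓
  (3,4) → (φ(3),φ(4)) = (2,4) ∈ E(G2) ✓
All 7 edges of G1 map to edges of G2, and |E(G1)| = |E(G2)| = 7, so φ is a bijection on edges as well as vertices. Hence G1 ≅ G2.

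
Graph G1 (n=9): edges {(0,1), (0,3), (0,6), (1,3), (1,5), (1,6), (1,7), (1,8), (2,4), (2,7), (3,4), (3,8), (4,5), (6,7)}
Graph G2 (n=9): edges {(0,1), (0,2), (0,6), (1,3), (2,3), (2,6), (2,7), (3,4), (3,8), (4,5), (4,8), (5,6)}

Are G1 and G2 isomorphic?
No, not isomorphic

The graphs are NOT isomorphic.

Degrees in G1: deg(0)=3, deg(1)=6, deg(2)=2, deg(3)=4, deg(4)=3, deg(5)=2, deg(6)=3, deg(7)=3, deg(8)=2.
Sorted degree sequence of G1: [6, 4, 3, 3, 3, 3, 2, 2, 2].
Degrees in G2: deg(0)=3, deg(1)=2, deg(2)=4, deg(3)=4, deg(4)=3, deg(5)=2, deg(6)=3, deg(7)=1, deg(8)=2.
Sorted degree sequence of G2: [4, 4, 3, 3, 3, 2, 2, 2, 1].
The (sorted) degree sequence is an isomorphism invariant, so since G1 and G2 have different degree sequences they cannot be isomorphic.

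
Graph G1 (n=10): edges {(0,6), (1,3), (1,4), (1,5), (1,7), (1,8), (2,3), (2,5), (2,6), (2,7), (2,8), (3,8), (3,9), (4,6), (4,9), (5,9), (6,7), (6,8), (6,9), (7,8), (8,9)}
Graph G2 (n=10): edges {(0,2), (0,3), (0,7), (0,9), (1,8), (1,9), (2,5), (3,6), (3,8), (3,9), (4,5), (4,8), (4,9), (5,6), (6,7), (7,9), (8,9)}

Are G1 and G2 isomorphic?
No, not isomorphic

The graphs are NOT isomorphic.

Degrees in G1: deg(0)=1, deg(1)=5, deg(2)=5, deg(3)=4, deg(4)=3, deg(5)=3, deg(6)=6, deg(7)=4, deg(8)=6, deg(9)=5.
Sorted degree sequence of G1: [6, 6, 5, 5, 5, 4, 4, 3, 3, 1].
Degrees in G2: deg(0)=4, deg(1)=2, deg(2)=2, deg(3)=4, deg(4)=3, deg(5)=3, deg(6)=3, deg(7)=3, deg(8)=4, deg(9)=6.
Sorted degree sequence of G2: [6, 4, 4, 4, 3, 3, 3, 3, 2, 2].
The (sorted) degree sequence is an isomorphism invariant, so since G1 and G2 have different degree sequences they cannot be isomorphic.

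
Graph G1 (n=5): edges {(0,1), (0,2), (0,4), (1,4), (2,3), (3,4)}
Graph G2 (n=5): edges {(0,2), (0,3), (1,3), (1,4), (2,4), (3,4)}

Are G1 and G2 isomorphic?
Yes, isomorphic

The graphs are isomorphic.
One valid mapping φ: V(G1) → V(G2): 0→3, 1→1, 2→0, 3→2, 4→4

Verify φ preserves adjacency — for each edge of G1, its image is an edge of G2:
  (0,1) → (φ(0),φ(1)) = (1,3) ∈ E(G2) ✓
  (0,2) → (φ(0),φ(2)) = (0,3) ∈ E(G2) ✓
  (0,4) → (φ(0),φ(4)) = (3,4) ∈ E(G2) ✓
  (1,4) → (φ(1),φ(4)) = (1,4) ∈ E(G2) ✓
  (2,3) → (φ(2),φ(3)) = (0,2) ∈ E(G2) ✓
  (3,4) → (φ(3),φ(4)) = (2,4) ∈ E(G2) ✓
All 6 edges of G1 map to edges of G2, and |E(G1)| = |E(G2)| = 6, so φ is a bijection on edges as well as vertices. Hence G1 ≅ G2.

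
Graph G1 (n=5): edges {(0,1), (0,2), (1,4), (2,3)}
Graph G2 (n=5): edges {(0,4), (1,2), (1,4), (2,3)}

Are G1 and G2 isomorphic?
Yes, isomorphic

The graphs are isomorphic.
One valid mapping φ: V(G1) → V(G2): 0→1, 1→2, 2→4, 3→0, 4→3

Verify φ preserves adjacency — for each edge of G1, its image is an edge of G2:
  (0,1) → (φ(0),φ(1)) = (1,2) ∈ E(G2) ✓
  (0,2) → (φ(0),φ(2)) = (1,4) ∈ E(G2) ✓
  (1,4) → (φ(1),φ(4)) = (2,3) ∈ E(G2) ✓
  (2,3) → (φ(2),φ(3)) = (0,4) ∈ E(G2) ✓
All 4 edges of G1 map to edges of G2, and |E(G1)| = |E(G2)| = 4, so φ is a bijection on edges as well as vertices. Hence G1 ≅ G2.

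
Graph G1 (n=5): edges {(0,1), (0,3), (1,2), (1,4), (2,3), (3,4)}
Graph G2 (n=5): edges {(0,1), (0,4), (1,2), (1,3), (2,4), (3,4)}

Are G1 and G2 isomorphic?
Yes, isomorphic

The graphs are isomorphic.
One valid mapping φ: V(G1) → V(G2): 0→0, 1→4, 2→2, 3→1, 4→3

Verify φ preserves adjacency — for each edge of G1, its image is an edge of G2:
  (0,1) → (φ(0),φ(1)) = (0,4) ∈ E(G2) ✓
  (0,3) → (φ(0),φ(3)) = (0,1) ∈ E(G2) ✓
  (1,2) → (φ(1),φ(2)) = (2,4) ∈ E(G2) ✓
  (1,4) → (φ(1),φ(4)) = (3,4) ∈ E(G2) ✓
  (2,3) → (φ(2),φ(3)) = (1,2) ∈ E(G2) ✓
  (3,4) → (φ(3),φ(4)) = (1,3) ∈ E(G2) ✓
All 6 edges of G1 map to edges of G2, and |E(G1)| = |E(G2)| = 6, so φ is a bijection on edges as well as vertices. Hence G1 ≅ G2.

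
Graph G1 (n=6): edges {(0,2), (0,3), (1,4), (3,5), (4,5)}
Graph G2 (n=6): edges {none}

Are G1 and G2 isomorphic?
No, not isomorphic

The graphs are NOT isomorphic.

Connected components of G1: 1 component(s) with vertex sets [[0, 1, 2, 3, 4, 5]], sizes [6].
Connected components of G2: 6 component(s) with vertex sets [[0], [1], [2], [3], [4], [5]], sizes [1, 1, 1, 1, 1, 1].
The number of connected components (and the multiset of component sizes) is an isomorphism invariant — an isomorphism maps each component of G1 bijectively onto a component of G2. Since G1 has 1 component(s) and G2 has 6, they cannot be isomorphic.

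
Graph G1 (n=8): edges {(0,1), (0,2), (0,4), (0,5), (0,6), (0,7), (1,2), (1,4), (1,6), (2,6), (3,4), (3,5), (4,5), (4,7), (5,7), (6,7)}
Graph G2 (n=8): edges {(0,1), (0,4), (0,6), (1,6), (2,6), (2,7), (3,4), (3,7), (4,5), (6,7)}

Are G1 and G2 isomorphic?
No, not isomorphic

The graphs are NOT isomorphic.

Counting triangles (3-cliques): G1 has 11, G2 has 2.
Triangle count is an isomorphism invariant, so differing triangle counts rule out isomorphism.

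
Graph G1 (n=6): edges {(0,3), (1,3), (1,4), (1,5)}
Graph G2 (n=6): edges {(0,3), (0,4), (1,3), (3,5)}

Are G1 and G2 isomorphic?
Yes, isomorphic

The graphs are isomorphic.
One valid mapping φ: V(G1) → V(G2): 0→4, 1→3, 2→2, 3→0, 4→1, 5→5

Verify φ preserves adjacency — for each edge of G1, its image is an edge of G2:
  (0,3) → (φ(0),φ(3)) = (0,4) ∈ E(G2) ✓
  (1,3) → (φ(1),φ(3)) = (0,3) ∈ E(G2) ✓
  (1,4) → (φ(1),φ(4)) = (1,3) ∈ E(G2) ✓
  (1,5) → (φ(1),φ(5)) = (3,5) ∈ E(G2) ✓
All 4 edges of G1 map to edges of G2, and |E(G1)| = |E(G2)| = 4, so φ is a bijection on edges as well as vertices. Hence G1 ≅ G2.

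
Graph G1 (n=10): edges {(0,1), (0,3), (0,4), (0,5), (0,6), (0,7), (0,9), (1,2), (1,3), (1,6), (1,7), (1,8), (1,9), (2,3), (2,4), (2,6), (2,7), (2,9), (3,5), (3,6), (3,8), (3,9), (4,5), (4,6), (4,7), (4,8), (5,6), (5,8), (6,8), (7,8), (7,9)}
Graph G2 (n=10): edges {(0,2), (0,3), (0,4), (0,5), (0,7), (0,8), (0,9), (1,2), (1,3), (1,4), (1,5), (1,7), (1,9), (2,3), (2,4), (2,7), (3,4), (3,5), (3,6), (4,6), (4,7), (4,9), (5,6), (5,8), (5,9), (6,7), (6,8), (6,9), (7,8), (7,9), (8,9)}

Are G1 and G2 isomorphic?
Yes, isomorphic

The graphs are isomorphic.
One valid mapping φ: V(G1) → V(G2): 0→0, 1→9, 2→6, 3→7, 4→3, 5→2, 6→4, 7→5, 8→1, 9→8

Verify φ preserves adjacency — for each edge of G1, its image is an edge of G2:
  (0,1) → (φ(0),φ(1)) = (0,9) ∈ E(G2) ✓
  (0,3) → (φ(0),φ(3)) = (0,7) ∈ E(G2) ✓
  (0,4) → (φ(0),φ(4)) = (0,3) ∈ E(G2) ✓
  (0,5) → (φ(0),φ(5)) = (0,2) ∈ E(G2) ✓
  (0,6) → (φ(0),φ(6)) = (0,4) ∈ E(G2) ✓
  (0,7) → (φ(0),φ(7)) = (0,5) ∈ E(G2) ✓
  (0,9) → (φ(0),φ(9)) = (0,8) ∈ E(G2) ✓
  (1,2) → (φ(1),φ(2)) = (6,9) ∈ E(G2) ✓
  (1,3) → (φ(1),φ(3)) = (7,9) ∈ E(G2) ✓
  (1,6) → (φ(1),φ(6)) = (4,9) ∈ E(G2) ✓
  (1,7) → (φ(1),φ(7)) = (5,9) ∈ E(G2) ✓
  (1,8) → (φ(1),φ(8)) = (1,9) ∈ E(G2) ✓
  (1,9) → (φ(1),φ(9)) = (8,9) ∈ E(G2) ✓
  (2,3) → (φ(2),φ(3)) = (6,7) ∈ E(G2) ✓
  (2,4) → (φ(2),φ(4)) = (3,6) ∈ E(G2) ✓
  (2,6) → (φ(2),φ(6)) = (4,6) ∈ E(G2) ✓
  (2,7) → (φ(2),φ(7)) = (5,6) ∈ E(G2) ✓
  (2,9) → (φ(2),φ(9)) = (6,8) ∈ E(G2) ✓
  (3,5) → (φ(3),φ(5)) = (2,7) ∈ E(G2) ✓
  (3,6) → (φ(3),φ(6)) = (4,7) ∈ E(G2) ✓
  (3,8) → (φ(3),φ(8)) = (1,7) ∈ E(G2) ✓
  (3,9) → (φ(3),φ(9)) = (7,8) ∈ E(G2) ✓
  (4,5) → (φ(4),φ(5)) = (2,3) ∈ E(G2) ✓
  (4,6) → (φ(4),φ(6)) = (3,4) ∈ E(G2) ✓
  (4,7) → (φ(4),φ(7)) = (3,5) ∈ E(G2) ✓
  (4,8) → (φ(4),φ(8)) = (1,3) ∈ E(G2) ✓
  (5,6) → (φ(5),φ(6)) = (2,4) ∈ E(G2) ✓
  (5,8) → (φ(5),φ(8)) = (1,2) ∈ E(G2) ✓
  (6,8) → (φ(6),φ(8)) = (1,4) ∈ E(G2) ✓
  (7,8) → (φ(7),φ(8)) = (1,5) ∈ E(G2) ✓
  (7,9) → (φ(7),φ(9)) = (5,8) ∈ E(G2) ✓
All 31 edges of G1 map to edges of G2, and |E(G1)| = |E(G2)| = 31, so φ is a bijection on edges as well as vertices. Hence G1 ≅ G2.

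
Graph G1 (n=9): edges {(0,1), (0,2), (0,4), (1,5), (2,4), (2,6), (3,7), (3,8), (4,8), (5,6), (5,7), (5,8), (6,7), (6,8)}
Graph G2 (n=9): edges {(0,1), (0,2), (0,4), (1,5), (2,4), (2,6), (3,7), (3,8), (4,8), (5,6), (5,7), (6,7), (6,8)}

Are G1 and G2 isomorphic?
No, not isomorphic

The graphs are NOT isomorphic.

Counting edges: G1 has 14 edge(s); G2 has 13 edge(s).
Edge count is an isomorphism invariant (a bijection on vertices induces a bijection on edges), so differing edge counts rule out isomorphism.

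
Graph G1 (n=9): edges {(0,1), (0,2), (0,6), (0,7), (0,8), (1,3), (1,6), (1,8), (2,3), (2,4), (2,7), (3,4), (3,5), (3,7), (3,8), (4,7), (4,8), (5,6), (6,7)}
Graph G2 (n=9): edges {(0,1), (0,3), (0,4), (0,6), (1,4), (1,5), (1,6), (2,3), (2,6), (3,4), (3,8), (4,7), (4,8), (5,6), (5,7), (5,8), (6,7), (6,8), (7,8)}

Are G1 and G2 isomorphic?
Yes, isomorphic

The graphs are isomorphic.
One valid mapping φ: V(G1) → V(G2): 0→4, 1→0, 2→7, 3→6, 4→5, 5→2, 6→3, 7→8, 8→1

Verify φ preserves adjacency — for each edge of G1, its image is an edge of G2:
  (0,1) → (φ(0),φ(1)) = (0,4) ∈ E(G2) ✓
  (0,2) → (φ(0),φ(2)) = (4,7) ∈ E(G2) ✓
  (0,6) → (φ(0),φ(6)) = (3,4) ∈ E(G2) ✓
  (0,7) → (φ(0),φ(7)) = (4,8) ∈ E(G2) ✓
  (0,8) → (φ(0),φ(8)) = (1,4) ∈ E(G2) ✓
  (1,3) → (φ(1),φ(3)) = (0,6) ∈ E(G2) ✓
  (1,6) → (φ(1),φ(6)) = (0,3) ∈ E(G2) ✓
  (1,8) → (φ(1),φ(8)) = (0,1) ∈ E(G2) ✓
  (2,3) → (φ(2),φ(3)) = (6,7) ∈ E(G2) ✓
  (2,4) → (φ(2),φ(4)) = (5,7) ∈ E(G2) ✓
  (2,7) → (φ(2),φ(7)) = (7,8) ∈ E(G2) ✓
  (3,4) → (φ(3),φ(4)) = (5,6) ∈ E(G2) ✓
  (3,5) → (φ(3),φ(5)) = (2,6) ∈ E(G2) ✓
  (3,7) → (φ(3),φ(7)) = (6,8) ∈ E(G2) ✓
  (3,8) → (φ(3),φ(8)) = (1,6) ∈ E(G2) ✓
  (4,7) → (φ(4),φ(7)) = (5,8) ∈ E(G2) ✓
  (4,8) → (φ(4),φ(8)) = (1,5) ∈ E(G2) ✓
  (5,6) → (φ(5),φ(6)) = (2,3) ∈ E(G2) ✓
  (6,7) → (φ(6),φ(7)) = (3,8) ∈ E(G2) ✓
All 19 edges of G1 map to edges of G2, and |E(G1)| = |E(G2)| = 19, so φ is a bijection on edges as well as vertices. Hence G1 ≅ G2.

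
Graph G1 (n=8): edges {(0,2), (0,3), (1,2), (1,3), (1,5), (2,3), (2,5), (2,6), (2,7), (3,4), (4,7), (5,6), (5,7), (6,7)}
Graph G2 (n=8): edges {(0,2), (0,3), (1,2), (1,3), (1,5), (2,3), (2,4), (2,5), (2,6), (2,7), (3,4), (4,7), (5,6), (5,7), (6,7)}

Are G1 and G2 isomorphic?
No, not isomorphic

The graphs are NOT isomorphic.

Counting edges: G1 has 14 edge(s); G2 has 15 edge(s).
Edge count is an isomorphism invariant (a bijection on vertices induces a bijection on edges), so differing edge counts rule out isomorphism.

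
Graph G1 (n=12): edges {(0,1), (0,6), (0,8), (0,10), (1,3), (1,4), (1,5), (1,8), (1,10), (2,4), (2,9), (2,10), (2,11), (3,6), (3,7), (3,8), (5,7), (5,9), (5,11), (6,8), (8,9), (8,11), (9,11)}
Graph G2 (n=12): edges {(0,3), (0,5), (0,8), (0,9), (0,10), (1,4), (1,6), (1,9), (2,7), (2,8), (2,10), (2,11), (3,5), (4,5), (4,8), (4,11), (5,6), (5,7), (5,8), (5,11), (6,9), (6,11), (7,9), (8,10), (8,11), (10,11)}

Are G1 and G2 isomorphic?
No, not isomorphic

The graphs are NOT isomorphic.

Counting triangles (3-cliques): G1 has 8, G2 has 13.
Triangle count is an isomorphism invariant, so differing triangle counts rule out isomorphism.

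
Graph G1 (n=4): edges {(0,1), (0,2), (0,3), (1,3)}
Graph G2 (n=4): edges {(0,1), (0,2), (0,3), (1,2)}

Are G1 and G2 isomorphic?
Yes, isomorphic

The graphs are isomorphic.
One valid mapping φ: V(G1) → V(G2): 0→0, 1→2, 2→3, 3→1

Verify φ preserves adjacency — for each edge of G1, its image is an edge of G2:
  (0,1) → (φ(0),φ(1)) = (0,2) ∈ E(G2) ✓
  (0,2) → (φ(0),φ(2)) = (0,3) ∈ E(G2) ✓
  (0,3) → (φ(0),φ(3)) = (0,1) ∈ E(G2) ✓
  (1,3) → (φ(1),φ(3)) = (1,2) ∈ E(G2) ✓
All 4 edges of G1 map to edges of G2, and |E(G1)| = |E(G2)| = 4, so φ is a bijection on edges as well as vertices. Hence G1 ≅ G2.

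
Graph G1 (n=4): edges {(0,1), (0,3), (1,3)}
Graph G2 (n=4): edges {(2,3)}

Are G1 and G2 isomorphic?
No, not isomorphic

The graphs are NOT isomorphic.

Counting triangles (3-cliques): G1 has 1, G2 has 0.
Triangle count is an isomorphism invariant, so differing triangle counts rule out isomorphism.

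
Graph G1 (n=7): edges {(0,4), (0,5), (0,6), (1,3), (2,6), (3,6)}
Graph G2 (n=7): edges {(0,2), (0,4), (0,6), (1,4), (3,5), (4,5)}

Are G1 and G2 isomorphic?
Yes, isomorphic

The graphs are isomorphic.
One valid mapping φ: V(G1) → V(G2): 0→0, 1→3, 2→1, 3→5, 4→6, 5→2, 6→4

Verify φ preserves adjacency — for each edge of G1, its image is an edge of G2:
  (0,4) → (φ(0),φ(4)) = (0,6) ∈ E(G2) ✓
  (0,5) → (φ(0),φ(5)) = (0,2) ∈ E(G2) ✓
  (0,6) → (φ(0),φ(6)) = (0,4) ∈ E(G2) ✓
  (1,3) → (φ(1),φ(3)) = (3,5) ∈ E(G2) ✓
  (2,6) → (φ(2),φ(6)) = (1,4) ∈ E(G2) ✓
  (3,6) → (φ(3),φ(6)) = (4,5) ∈ E(G2) ✓
All 6 edges of G1 map to edges of G2, and |E(G1)| = |E(G2)| = 6, so φ is a bijection on edges as well as vertices. Hence G1 ≅ G2.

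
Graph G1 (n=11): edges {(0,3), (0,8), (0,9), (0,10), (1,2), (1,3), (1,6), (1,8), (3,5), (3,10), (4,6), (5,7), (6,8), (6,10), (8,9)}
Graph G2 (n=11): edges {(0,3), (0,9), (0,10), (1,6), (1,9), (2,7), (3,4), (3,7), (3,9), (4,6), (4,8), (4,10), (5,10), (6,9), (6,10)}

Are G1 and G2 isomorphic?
Yes, isomorphic

The graphs are isomorphic.
One valid mapping φ: V(G1) → V(G2): 0→9, 1→4, 2→8, 3→3, 4→5, 5→7, 6→10, 7→2, 8→6, 9→1, 10→0

Verify φ preserves adjacency — for each edge of G1, its image is an edge of G2:
  (0,3) → (φ(0),φ(3)) = (3,9) ∈ E(G2) ✓
  (0,8) → (φ(0),φ(8)) = (6,9) ∈ E(G2) ✓
  (0,9) → (φ(0),φ(9)) = (1,9) ∈ E(G2) ✓
  (0,10) → (φ(0),φ(10)) = (0,9) ∈ E(G2) ✓
  (1,2) → (φ(1),φ(2)) = (4,8) ∈ E(G2) ✓
  (1,3) → (φ(1),φ(3)) = (3,4) ∈ E(G2) ✓
  (1,6) → (φ(1),φ(6)) = (4,10) ∈ E(G2) ✓
  (1,8) → (φ(1),φ(8)) = (4,6) ∈ E(G2) ✓
  (3,5) → (φ(3),φ(5)) = (3,7) ∈ E(G2) ✓
  (3,10) → (φ(3),φ(10)) = (0,3) ∈ E(G2) ✓
  (4,6) → (φ(4),φ(6)) = (5,10) ∈ E(G2) ✓
  (5,7) → (φ(5),φ(7)) = (2,7) ∈ E(G2) ✓
  (6,8) → (φ(6),φ(8)) = (6,10) ∈ E(G2) ✓
  (6,10) → (φ(6),φ(10)) = (0,10) ∈ E(G2) ✓
  (8,9) → (φ(8),φ(9)) = (1,6) ∈ E(G2) ✓
All 15 edges of G1 map to edges of G2, and |E(G1)| = |E(G2)| = 15, so φ is a bijection on edges as well as vertices. Hence G1 ≅ G2.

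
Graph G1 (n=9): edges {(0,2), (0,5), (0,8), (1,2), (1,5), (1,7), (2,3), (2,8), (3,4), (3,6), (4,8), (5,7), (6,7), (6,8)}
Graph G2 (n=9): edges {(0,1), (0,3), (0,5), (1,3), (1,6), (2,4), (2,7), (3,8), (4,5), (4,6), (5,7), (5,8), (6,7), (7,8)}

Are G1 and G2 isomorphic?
Yes, isomorphic

The graphs are isomorphic.
One valid mapping φ: V(G1) → V(G2): 0→8, 1→0, 2→5, 3→4, 4→2, 5→3, 6→6, 7→1, 8→7

Verify φ preserves adjacency — for each edge of G1, its image is an edge of G2:
  (0,2) → (φ(0),φ(2)) = (5,8) ∈ E(G2) ✓
  (0,5) → (φ(0),φ(5)) = (3,8) ∈ E(G2) ✓
  (0,8) → (φ(0),φ(8)) = (7,8) ∈ E(G2) ✓
  (1,2) → (φ(1),φ(2)) = (0,5) ∈ E(G2) ✓
  (1,5) → (φ(1),φ(5)) = (0,3) ∈ E(G2) ✓
  (1,7) → (φ(1),φ(7)) = (0,1) ∈ E(G2) ✓
  (2,3) → (φ(2),φ(3)) = (4,5) ∈ E(G2) ✓
  (2,8) → (φ(2),φ(8)) = (5,7) ∈ E(G2) ✓
  (3,4) → (φ(3),φ(4)) = (2,4) ∈ E(G2) ✓
  (3,6) → (φ(3),φ(6)) = (4,6) ∈ E(G2) ✓
  (4,8) → (φ(4),φ(8)) = (2,7) ∈ E(G2) ✓
  (5,7) → (φ(5),φ(7)) = (1,3) ∈ E(G2) ✓
  (6,7) → (φ(6),φ(7)) = (1,6) ∈ E(G2) ✓
  (6,8) → (φ(6),φ(8)) = (6,7) ∈ E(G2) ✓
All 14 edges of G1 map to edges of G2, and |E(G1)| = |E(G2)| = 14, so φ is a bijection on edges as well as vertices. Hence G1 ≅ G2.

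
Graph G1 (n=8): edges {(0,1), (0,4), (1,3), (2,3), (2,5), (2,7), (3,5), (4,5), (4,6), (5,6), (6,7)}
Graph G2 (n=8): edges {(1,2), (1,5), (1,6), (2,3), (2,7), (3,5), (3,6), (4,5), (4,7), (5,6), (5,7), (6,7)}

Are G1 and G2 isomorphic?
No, not isomorphic

The graphs are NOT isomorphic.

Connected components of G1: 1 component(s) with vertex sets [[0, 1, 2, 3, 4, 5, 6, 7]], sizes [8].
Connected components of G2: 2 component(s) with vertex sets [[0], [1, 2, 3, 4, 5, 6, 7]], sizes [1, 7].
The number of connected components (and the multiset of component sizes) is an isomorphism invariant — an isomorphism maps each component of G1 bijectively onto a component of G2. Since G1 has 1 component(s) and G2 has 2, they cannot be isomorphic.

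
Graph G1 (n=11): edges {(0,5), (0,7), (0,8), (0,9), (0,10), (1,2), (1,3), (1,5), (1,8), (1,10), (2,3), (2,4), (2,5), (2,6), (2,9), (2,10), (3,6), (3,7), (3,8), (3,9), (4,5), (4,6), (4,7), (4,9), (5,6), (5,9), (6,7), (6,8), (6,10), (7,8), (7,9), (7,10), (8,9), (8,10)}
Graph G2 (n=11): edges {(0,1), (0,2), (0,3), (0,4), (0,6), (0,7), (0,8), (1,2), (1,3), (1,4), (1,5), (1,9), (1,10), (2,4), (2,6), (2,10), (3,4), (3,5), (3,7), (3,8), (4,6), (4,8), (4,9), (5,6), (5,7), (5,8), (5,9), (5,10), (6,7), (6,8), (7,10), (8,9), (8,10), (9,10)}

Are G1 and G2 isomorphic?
Yes, isomorphic

The graphs are isomorphic.
One valid mapping φ: V(G1) → V(G2): 0→2, 1→7, 2→5, 3→3, 4→9, 5→10, 6→8, 7→4, 8→0, 9→1, 10→6

Verify φ preserves adjacency — for each edge of G1, its image is an edge of G2:
  (0,5) → (φ(0),φ(5)) = (2,10) ∈ E(G2) ✓
  (0,7) → (φ(0),φ(7)) = (2,4) ∈ E(G2) ✓
  (0,8) → (φ(0),φ(8)) = (0,2) ∈ E(G2) ✓
  (0,9) → (φ(0),φ(9)) = (1,2) ∈ E(G2) ✓
  (0,10) → (φ(0),φ(10)) = (2,6) ∈ E(G2) ✓
  (1,2) → (φ(1),φ(2)) = (5,7) ∈ E(G2) ✓
  (1,3) → (φ(1),φ(3)) = (3,7) ∈ E(G2) ✓
  (1,5) → (φ(1),φ(5)) = (7,10) ∈ E(G2) ✓
  (1,8) → (φ(1),φ(8)) = (0,7) ∈ E(G2) ✓
  (1,10) → (φ(1),φ(10)) = (6,7) ∈ E(G2) ✓
  (2,3) → (φ(2),φ(3)) = (3,5) ∈ E(G2) ✓
  (2,4) → (φ(2),φ(4)) = (5,9) ∈ E(G2) ✓
  (2,5) → (φ(2),φ(5)) = (5,10) ∈ E(G2) ✓
  (2,6) → (φ(2),φ(6)) = (5,8) ∈ E(G2) ✓
  (2,9) → (φ(2),φ(9)) = (1,5) ∈ E(G2) ✓
  (2,10) → (φ(2),φ(10)) = (5,6) ∈ E(G2) ✓
  (3,6) → (φ(3),φ(6)) = (3,8) ∈ E(G2) ✓
  (3,7) → (φ(3),φ(7)) = (3,4) ∈ E(G2) ✓
  (3,8) → (φ(3),φ(8)) = (0,3) ∈ E(G2) ✓
  (3,9) → (φ(3),φ(9)) = (1,3) ∈ E(G2) ✓
  (4,5) → (φ(4),φ(5)) = (9,10) ∈ E(G2) ✓
  (4,6) → (φ(4),φ(6)) = (8,9) ∈ E(G2) ✓
  (4,7) → (φ(4),φ(7)) = (4,9) ∈ E(G2) ✓
  (4,9) → (φ(4),φ(9)) = (1,9) ∈ E(G2) ✓
  (5,6) → (φ(5),φ(6)) = (8,10) ∈ E(G2) ✓
  (5,9) → (φ(5),φ(9)) = (1,10) ∈ E(G2) ✓
  (6,7) → (φ(6),φ(7)) = (4,8) ∈ E(G2) ✓
  (6,8) → (φ(6),φ(8)) = (0,8) ∈ E(G2) ✓
  (6,10) → (φ(6),φ(10)) = (6,8) ∈ E(G2) ✓
  (7,8) → (φ(7),φ(8)) = (0,4) ∈ E(G2) ✓
  (7,9) → (φ(7),φ(9)) = (1,4) ∈ E(G2) ✓
  (7,10) → (φ(7),φ(10)) = (4,6) ∈ E(G2) ✓
  (8,9) → (φ(8),φ(9)) = (0,1) ∈ E(G2) ✓
  (8,10) → (φ(8),φ(10)) = (0,6) ∈ E(G2) ✓
All 34 edges of G1 map to edges of G2, and |E(G1)| = |E(G2)| = 34, so φ is a bijection on edges as well as vertices. Hence G1 ≅ G2.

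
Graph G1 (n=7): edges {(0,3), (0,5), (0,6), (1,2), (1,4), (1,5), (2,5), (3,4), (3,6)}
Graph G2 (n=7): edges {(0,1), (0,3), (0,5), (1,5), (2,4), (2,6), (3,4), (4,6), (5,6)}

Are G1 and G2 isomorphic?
Yes, isomorphic

The graphs are isomorphic.
One valid mapping φ: V(G1) → V(G2): 0→5, 1→4, 2→2, 3→0, 4→3, 5→6, 6→1

Verify φ preserves adjacency — for each edge of G1, its image is an edge of G2:
  (0,3) → (φ(0),φ(3)) = (0,5) ∈ E(G2) ✓
  (0,5) → (φ(0),φ(5)) = (5,6) ∈ E(G2) ✓
  (0,6) → (φ(0),φ(6)) = (1,5) ∈ E(G2) ✓
  (1,2) → (φ(1),φ(2)) = (2,4) ∈ E(G2) ✓
  (1,4) → (φ(1),φ(4)) = (3,4) ∈ E(G2) ✓
  (1,5) → (φ(1),φ(5)) = (4,6) ∈ E(G2) ✓
  (2,5) → (φ(2),φ(5)) = (2,6) ∈ E(G2) ✓
  (3,4) → (φ(3),φ(4)) = (0,3) ∈ E(G2) ✓
  (3,6) → (φ(3),φ(6)) = (0,1) ∈ E(G2) ✓
All 9 edges of G1 map to edges of G2, and |E(G1)| = |E(G2)| = 9, so φ is a bijection on edges as well as vertices. Hence G1 ≅ G2.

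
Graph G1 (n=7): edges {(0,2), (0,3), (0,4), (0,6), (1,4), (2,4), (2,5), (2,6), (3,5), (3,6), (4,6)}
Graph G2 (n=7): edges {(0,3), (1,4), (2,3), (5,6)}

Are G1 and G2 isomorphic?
No, not isomorphic

The graphs are NOT isomorphic.

Connected components of G1: 1 component(s) with vertex sets [[0, 1, 2, 3, 4, 5, 6]], sizes [7].
Connected components of G2: 3 component(s) with vertex sets [[1, 4], [5, 6], [0, 2, 3]], sizes [2, 2, 3].
The number of connected components (and the multiset of component sizes) is an isomorphism invariant — an isomorphism maps each component of G1 bijectively onto a component of G2. Since G1 has 1 component(s) and G2 has 3, they cannot be isomorphic.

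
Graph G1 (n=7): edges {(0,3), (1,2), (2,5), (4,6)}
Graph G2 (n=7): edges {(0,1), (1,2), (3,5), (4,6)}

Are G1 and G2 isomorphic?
Yes, isomorphic

The graphs are isomorphic.
One valid mapping φ: V(G1) → V(G2): 0→3, 1→0, 2→1, 3→5, 4→6, 5→2, 6→4

Verify φ preserves adjacency — for each edge of G1, its image is an edge of G2:
  (0,3) → (φ(0),φ(3)) = (3,5) ∈ E(G2) ✓
  (1,2) → (φ(1),φ(2)) = (0,1) ∈ E(G2) ✓
  (2,5) → (φ(2),φ(5)) = (1,2) ∈ E(G2) ✓
  (4,6) → (φ(4),φ(6)) = (4,6) ∈ E(G2) ✓
All 4 edges of G1 map to edges of G2, and |E(G1)| = |E(G2)| = 4, so φ is a bijection on edges as well as vertices. Hence G1 ≅ G2.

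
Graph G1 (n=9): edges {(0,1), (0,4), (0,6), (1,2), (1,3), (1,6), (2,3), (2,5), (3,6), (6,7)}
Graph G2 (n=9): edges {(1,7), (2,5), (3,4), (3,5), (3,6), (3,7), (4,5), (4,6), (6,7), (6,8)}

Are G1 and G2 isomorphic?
Yes, isomorphic

The graphs are isomorphic.
One valid mapping φ: V(G1) → V(G2): 0→7, 1→3, 2→5, 3→4, 4→1, 5→2, 6→6, 7→8, 8→0

Verify φ preserves adjacency — for each edge of G1, its image is an edge of G2:
  (0,1) → (φ(0),φ(1)) = (3,7) ∈ E(G2) ✓
  (0,4) → (φ(0),φ(4)) = (1,7) ∈ E(G2) ✓
  (0,6) → (φ(0),φ(6)) = (6,7) ∈ E(G2) ✓
  (1,2) → (φ(1),φ(2)) = (3,5) ∈ E(G2) ✓
  (1,3) → (φ(1),φ(3)) = (3,4) ∈ E(G2) ✓
  (1,6) → (φ(1),φ(6)) = (3,6) ∈ E(G2) ✓
  (2,3) → (φ(2),φ(3)) = (4,5) ∈ E(G2) ✓
  (2,5) → (φ(2),φ(5)) = (2,5) ∈ E(G2) ✓
  (3,6) → (φ(3),φ(6)) = (4,6) ∈ E(G2) ✓
  (6,7) → (φ(6),φ(7)) = (6,8) ∈ E(G2) ✓
All 10 edges of G1 map to edges of G2, and |E(G1)| = |E(G2)| = 10, so φ is a bijection on edges as well as vertices. Hence G1 ≅ G2.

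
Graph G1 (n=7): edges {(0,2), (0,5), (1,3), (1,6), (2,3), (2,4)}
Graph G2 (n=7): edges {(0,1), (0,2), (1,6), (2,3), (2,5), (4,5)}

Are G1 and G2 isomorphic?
Yes, isomorphic

The graphs are isomorphic.
One valid mapping φ: V(G1) → V(G2): 0→5, 1→1, 2→2, 3→0, 4→3, 5→4, 6→6

Verify φ preserves adjacency — for each edge of G1, its image is an edge of G2:
  (0,2) → (φ(0),φ(2)) = (2,5) ∈ E(G2) ✓
  (0,5) → (φ(0),φ(5)) = (4,5) ∈ E(G2) ✓
  (1,3) → (φ(1),φ(3)) = (0,1) ∈ E(G2) ✓
  (1,6) → (φ(1),φ(6)) = (1,6) ∈ E(G2) ✓
  (2,3) → (φ(2),φ(3)) = (0,2) ∈ E(G2) ✓
  (2,4) → (φ(2),φ(4)) = (2,3) ∈ E(G2) ✓
All 6 edges of G1 map to edges of G2, and |E(G1)| = |E(G2)| = 6, so φ is a bijection on edges as well as vertices. Hence G1 ≅ G2.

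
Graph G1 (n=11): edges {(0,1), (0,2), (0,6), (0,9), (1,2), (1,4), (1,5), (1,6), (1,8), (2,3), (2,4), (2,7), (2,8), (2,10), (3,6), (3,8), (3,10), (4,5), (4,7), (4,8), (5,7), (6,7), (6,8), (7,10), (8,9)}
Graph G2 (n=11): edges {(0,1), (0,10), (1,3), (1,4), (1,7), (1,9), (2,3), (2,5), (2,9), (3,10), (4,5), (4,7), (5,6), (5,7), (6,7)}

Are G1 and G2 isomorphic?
No, not isomorphic

The graphs are NOT isomorphic.

Degrees in G1: deg(0)=4, deg(1)=6, deg(2)=7, deg(3)=4, deg(4)=5, deg(5)=3, deg(6)=5, deg(7)=5, deg(8)=6, deg(9)=2, deg(10)=3.
Sorted degree sequence of G1: [7, 6, 6, 5, 5, 5, 4, 4, 3, 3, 2].
Degrees in G2: deg(0)=2, deg(1)=5, deg(2)=3, deg(3)=3, deg(4)=3, deg(5)=4, deg(6)=2, deg(7)=4, deg(8)=0, deg(9)=2, deg(10)=2.
Sorted degree sequence of G2: [5, 4, 4, 3, 3, 3, 2, 2, 2, 2, 0].
The (sorted) degree sequence is an isomorphism invariant, so since G1 and G2 have different degree sequences they cannot be isomorphic.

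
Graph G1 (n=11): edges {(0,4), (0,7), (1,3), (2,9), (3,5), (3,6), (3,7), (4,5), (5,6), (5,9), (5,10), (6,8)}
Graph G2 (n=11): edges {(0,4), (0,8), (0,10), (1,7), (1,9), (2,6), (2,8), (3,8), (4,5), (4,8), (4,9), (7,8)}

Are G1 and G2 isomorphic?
Yes, isomorphic

The graphs are isomorphic.
One valid mapping φ: V(G1) → V(G2): 0→1, 1→5, 2→6, 3→4, 4→7, 5→8, 6→0, 7→9, 8→10, 9→2, 10→3

Verify φ preserves adjacency — for each edge of G1, its image is an edge of G2:
  (0,4) → (φ(0),φ(4)) = (1,7) ∈ E(G2) ✓
  (0,7) → (φ(0),φ(7)) = (1,9) ∈ E(G2) ✓
  (1,3) → (φ(1),φ(3)) = (4,5) ∈ E(G2) ✓
  (2,9) → (φ(2),φ(9)) = (2,6) ∈ E(G2) ✓
  (3,5) → (φ(3),φ(5)) = (4,8) ∈ E(G2) ✓
  (3,6) → (φ(3),φ(6)) = (0,4) ∈ E(G2) ✓
  (3,7) → (φ(3),φ(7)) = (4,9) ∈ E(G2) ✓
  (4,5) → (φ(4),φ(5)) = (7,8) ∈ E(G2) ✓
  (5,6) → (φ(5),φ(6)) = (0,8) ∈ E(G2) ✓
  (5,9) → (φ(5),φ(9)) = (2,8) ∈ E(G2) ✓
  (5,10) → (φ(5),φ(10)) = (3,8) ∈ E(G2) ✓
  (6,8) → (φ(6),φ(8)) = (0,10) ∈ E(G2) ✓
All 12 edges of G1 map to edges of G2, and |E(G1)| = |E(G2)| = 12, so φ is a bijection on edges as well as vertices. Hence G1 ≅ G2.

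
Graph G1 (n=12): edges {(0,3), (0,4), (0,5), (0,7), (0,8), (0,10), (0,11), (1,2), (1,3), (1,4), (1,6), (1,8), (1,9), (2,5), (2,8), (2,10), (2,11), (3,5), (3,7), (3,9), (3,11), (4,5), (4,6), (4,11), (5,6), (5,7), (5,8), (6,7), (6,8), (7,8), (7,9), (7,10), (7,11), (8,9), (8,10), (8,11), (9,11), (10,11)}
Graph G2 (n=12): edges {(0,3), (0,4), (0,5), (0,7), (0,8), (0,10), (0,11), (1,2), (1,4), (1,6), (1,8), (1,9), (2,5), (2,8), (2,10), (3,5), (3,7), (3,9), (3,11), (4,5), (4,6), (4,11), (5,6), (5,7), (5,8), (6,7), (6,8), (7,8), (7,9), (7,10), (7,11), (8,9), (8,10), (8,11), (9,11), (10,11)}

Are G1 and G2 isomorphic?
No, not isomorphic

The graphs are NOT isomorphic.

Counting edges: G1 has 38 edge(s); G2 has 36 edge(s).
Edge count is an isomorphism invariant (a bijection on vertices induces a bijection on edges), so differing edge counts rule out isomorphism.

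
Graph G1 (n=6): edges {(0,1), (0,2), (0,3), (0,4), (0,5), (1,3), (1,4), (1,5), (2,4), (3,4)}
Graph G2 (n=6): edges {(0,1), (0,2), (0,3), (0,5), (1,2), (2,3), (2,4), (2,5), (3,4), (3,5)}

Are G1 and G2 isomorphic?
Yes, isomorphic

The graphs are isomorphic.
One valid mapping φ: V(G1) → V(G2): 0→2, 1→3, 2→1, 3→5, 4→0, 5→4

Verify φ preserves adjacency — for each edge of G1, its image is an edge of G2:
  (0,1) → (φ(0),φ(1)) = (2,3) ∈ E(G2) ✓
  (0,2) → (φ(0),φ(2)) = (1,2) ∈ E(G2) ✓
  (0,3) → (φ(0),φ(3)) = (2,5) ∈ E(G2) ✓
  (0,4) → (φ(0),φ(4)) = (0,2) ∈ E(G2) ✓
  (0,5) → (φ(0),φ(5)) = (2,4) ∈ E(G2) ✓
  (1,3) → (φ(1),φ(3)) = (3,5) ∈ E(G2) ✓
  (1,4) → (φ(1),φ(4)) = (0,3) ∈ E(G2) ✓
  (1,5) → (φ(1),φ(5)) = (3,4) ∈ E(G2) ✓
  (2,4) → (φ(2),φ(4)) = (0,1) ∈ E(G2) ✓
  (3,4) → (φ(3),φ(4)) = (0,5) ∈ E(G2) ✓
All 10 edges of G1 map to edges of G2, and |E(G1)| = |E(G2)| = 10, so φ is a bijection on edges as well as vertices. Hence G1 ≅ G2.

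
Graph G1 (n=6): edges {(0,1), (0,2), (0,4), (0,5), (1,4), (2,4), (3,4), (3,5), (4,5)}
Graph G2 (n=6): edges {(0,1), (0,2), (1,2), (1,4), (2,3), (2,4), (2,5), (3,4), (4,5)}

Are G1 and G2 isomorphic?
Yes, isomorphic

The graphs are isomorphic.
One valid mapping φ: V(G1) → V(G2): 0→4, 1→5, 2→3, 3→0, 4→2, 5→1

Verify φ preserves adjacency — for each edge of G1, its image is an edge of G2:
  (0,1) → (φ(0),φ(1)) = (4,5) ∈ E(G2) ✓
  (0,2) → (φ(0),φ(2)) = (3,4) ∈ E(G2) ✓
  (0,4) → (φ(0),φ(4)) = (2,4) ∈ E(G2) ✓
  (0,5) → (φ(0),φ(5)) = (1,4) ∈ E(G2) ✓
  (1,4) → (φ(1),φ(4)) = (2,5) ∈ E(G2) ✓
  (2,4) → (φ(2),φ(4)) = (2,3) ∈ E(G2) ✓
  (3,4) → (φ(3),φ(4)) = (0,2) ∈ E(G2) ✓
  (3,5) → (φ(3),φ(5)) = (0,1) ∈ E(G2) ✓
  (4,5) → (φ(4),φ(5)) = (1,2) ∈ E(G2) ✓
All 9 edges of G1 map to edges of G2, and |E(G1)| = |E(G2)| = 9, so φ is a bijection on edges as well as vertices. Hence G1 ≅ G2.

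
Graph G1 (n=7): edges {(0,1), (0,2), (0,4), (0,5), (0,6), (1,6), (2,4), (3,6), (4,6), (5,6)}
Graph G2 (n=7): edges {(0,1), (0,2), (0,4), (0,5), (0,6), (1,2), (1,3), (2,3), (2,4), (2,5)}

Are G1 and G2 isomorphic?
Yes, isomorphic

The graphs are isomorphic.
One valid mapping φ: V(G1) → V(G2): 0→2, 1→4, 2→3, 3→6, 4→1, 5→5, 6→0

Verify φ preserves adjacency — for each edge of G1, its image is an edge of G2:
  (0,1) → (φ(0),φ(1)) = (2,4) ∈ E(G2) ✓
  (0,2) → (φ(0),φ(2)) = (2,3) ∈ E(G2) ✓
  (0,4) → (φ(0),φ(4)) = (1,2) ∈ E(G2) ✓
  (0,5) → (φ(0),φ(5)) = (2,5) ∈ E(G2) ✓
  (0,6) → (φ(0),φ(6)) = (0,2) ∈ E(G2) ✓
  (1,6) → (φ(1),φ(6)) = (0,4) ∈ E(G2) ✓
  (2,4) → (φ(2),φ(4)) = (1,3) ∈ E(G2) ✓
  (3,6) → (φ(3),φ(6)) = (0,6) ∈ E(G2) ✓
  (4,6) → (φ(4),φ(6)) = (0,1) ∈ E(G2) ✓
  (5,6) → (φ(5),φ(6)) = (0,5) ∈ E(G2) ✓
All 10 edges of G1 map to edges of G2, and |E(G1)| = |E(G2)| = 10, so φ is a bijection on edges as well as vertices. Hence G1 ≅ G2.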